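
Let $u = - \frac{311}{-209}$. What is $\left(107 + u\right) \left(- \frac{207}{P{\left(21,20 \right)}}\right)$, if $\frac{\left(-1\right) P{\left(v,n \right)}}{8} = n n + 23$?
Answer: $\frac{260751}{39292} \approx 6.6362$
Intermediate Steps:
$P{\left(v,n \right)} = -184 - 8 n^{2}$ ($P{\left(v,n \right)} = - 8 \left(n n + 23\right) = - 8 \left(n^{2} + 23\right) = - 8 \left(23 + n^{2}\right) = -184 - 8 n^{2}$)
$u = \frac{311}{209}$ ($u = \left(-311\right) \left(- \frac{1}{209}\right) = \frac{311}{209} \approx 1.488$)
$\left(107 + u\right) \left(- \frac{207}{P{\left(21,20 \right)}}\right) = \left(107 + \frac{311}{209}\right) \left(- \frac{207}{-184 - 8 \cdot 20^{2}}\right) = \frac{22674 \left(- \frac{207}{-184 - 3200}\right)}{209} = \frac{22674 \left(- \frac{207}{-3384}\right)}{209} = \frac{22674 \left(\left(-207\right) \left(- \frac{1}{3384}\right)\right)}{209} = \frac{22674}{209} \cdot \frac{23}{376} = \frac{260751}{39292}$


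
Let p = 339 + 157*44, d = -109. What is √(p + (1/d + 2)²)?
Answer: 2*√21537174/109 ≈ 85.153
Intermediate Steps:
p = 7247 (p = 339 + 6908 = 7247)
√(p + (1/d + 2)²) = √(7247 + (1/(-109) + 2)²) = √(7247 + (-1/109 + 2)²) = √(7247 + (217/109)²) = √(7247 + 47089/11881) = √(86148696/11881) = 2*√21537174/109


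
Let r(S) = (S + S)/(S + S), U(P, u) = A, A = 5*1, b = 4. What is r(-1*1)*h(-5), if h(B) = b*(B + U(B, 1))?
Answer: 0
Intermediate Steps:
A = 5
U(P, u) = 5
h(B) = 20 + 4*B (h(B) = 4*(B + 5) = 4*(5 + B) = 20 + 4*B)
r(S) = 1 (r(S) = (2*S)/((2*S)) = (2*S)*(1/(2*S)) = 1)
r(-1*1)*h(-5) = 1*(20 + 4*(-5)) = 1*(20 - 20) = 1*0 = 0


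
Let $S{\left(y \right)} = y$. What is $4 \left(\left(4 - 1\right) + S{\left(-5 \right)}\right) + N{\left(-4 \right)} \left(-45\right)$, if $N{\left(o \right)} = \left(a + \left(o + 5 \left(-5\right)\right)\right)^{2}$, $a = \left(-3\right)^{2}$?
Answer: $-18008$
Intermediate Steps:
$a = 9$
$N{\left(o \right)} = \left(-16 + o\right)^{2}$ ($N{\left(o \right)} = \left(9 + \left(o + 5 \left(-5\right)\right)\right)^{2} = \left(9 + \left(o - 25\right)\right)^{2} = \left(9 + \left(-25 + o\right)\right)^{2} = \left(-16 + o\right)^{2}$)
$4 \left(\left(4 - 1\right) + S{\left(-5 \right)}\right) + N{\left(-4 \right)} \left(-45\right) = 4 \left(\left(4 - 1\right) - 5\right) + \left(-16 - 4\right)^{2} \left(-45\right) = 4 \left(\left(4 - 1\right) - 5\right) + \left(-20\right)^{2} \left(-45\right) = 4 \left(3 - 5\right) + 400 \left(-45\right) = 4 \left(-2\right) - 18000 = -8 - 18000 = -18008$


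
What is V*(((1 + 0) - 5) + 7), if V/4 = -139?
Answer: -1668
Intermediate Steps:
V = -556 (V = 4*(-139) = -556)
V*(((1 + 0) - 5) + 7) = -556*(((1 + 0) - 5) + 7) = -556*((1 - 5) + 7) = -556*(-4 + 7) = -556*3 = -1668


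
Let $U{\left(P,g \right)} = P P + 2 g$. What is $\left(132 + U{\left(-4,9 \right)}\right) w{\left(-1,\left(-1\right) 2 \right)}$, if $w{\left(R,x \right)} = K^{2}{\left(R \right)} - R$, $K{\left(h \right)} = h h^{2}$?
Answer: $332$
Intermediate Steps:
$K{\left(h \right)} = h^{3}$
$U{\left(P,g \right)} = P^{2} + 2 g$
$w{\left(R,x \right)} = R^{6} - R$ ($w{\left(R,x \right)} = \left(R^{3}\right)^{2} - R = R^{6} - R$)
$\left(132 + U{\left(-4,9 \right)}\right) w{\left(-1,\left(-1\right) 2 \right)} = \left(132 + \left(\left(-4\right)^{2} + 2 \cdot 9\right)\right) \left(\left(-1\right)^{6} - -1\right) = \left(132 + \left(16 + 18\right)\right) \left(1 + 1\right) = \left(132 + 34\right) 2 = 166 \cdot 2 = 332$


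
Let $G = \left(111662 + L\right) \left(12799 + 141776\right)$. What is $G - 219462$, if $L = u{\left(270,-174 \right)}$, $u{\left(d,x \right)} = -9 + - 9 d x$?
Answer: $82615944513$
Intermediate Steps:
$u{\left(d,x \right)} = -9 - 9 d x$
$L = 422811$ ($L = -9 - 2430 \left(-174\right) = -9 + 422820 = 422811$)
$G = 82616163975$ ($G = \left(111662 + 422811\right) \left(12799 + 141776\right) = 534473 \cdot 154575 = 82616163975$)
$G - 219462 = 82616163975 - 219462 = 82615944513$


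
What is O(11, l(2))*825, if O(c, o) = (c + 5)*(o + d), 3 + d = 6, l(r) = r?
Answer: 66000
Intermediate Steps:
d = 3 (d = -3 + 6 = 3)
O(c, o) = (3 + o)*(5 + c) (O(c, o) = (c + 5)*(o + 3) = (5 + c)*(3 + o) = (3 + o)*(5 + c))
O(11, l(2))*825 = (15 + 3*11 + 5*2 + 11*2)*825 = (15 + 33 + 10 + 22)*825 = 80*825 = 66000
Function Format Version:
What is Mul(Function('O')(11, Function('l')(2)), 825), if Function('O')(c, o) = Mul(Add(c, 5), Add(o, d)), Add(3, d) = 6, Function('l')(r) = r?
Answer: 66000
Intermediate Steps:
d = 3 (d = Add(-3, 6) = 3)
Function('O')(c, o) = Mul(Add(3, o), Add(5, c)) (Function('O')(c, o) = Mul(Add(c, 5), Add(o, 3)) = Mul(Add(5, c), Add(3, o)) = Mul(Add(3, o), Add(5, c)))
Mul(Function('O')(11, Function('l')(2)), 825) = Mul(Add(15, Mul(3, 11), Mul(5, 2), Mul(11, 2)), 825) = Mul(Add(15, 33, 10, 22), 825) = Mul(80, 825) = 66000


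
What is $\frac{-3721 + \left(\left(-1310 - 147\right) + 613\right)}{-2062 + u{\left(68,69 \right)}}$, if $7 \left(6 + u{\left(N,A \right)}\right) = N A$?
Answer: $\frac{31955}{9784} \approx 3.266$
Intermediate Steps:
$u{\left(N,A \right)} = -6 + \frac{A N}{7}$ ($u{\left(N,A \right)} = -6 + \frac{N A}{7} = -6 + \frac{A N}{7}$)
$\frac{-3721 + \left(\left(-1310 - 147\right) + 613\right)}{-2062 + u{\left(68,69 \right)}} = \frac{-3721 + \left(\left(-1310 - 147\right) + 613\right)}{-2062 - \left(6 - \frac{4692}{7}\right)} = \frac{-3721 + \left(-1457 + 613\right)}{-2062 + \left(-6 + \frac{4692}{7}\right)} = \frac{-3721 - 844}{-2062 + \frac{4650}{7}} = - \frac{4565}{- \frac{9784}{7}} = \left(-4565\right) \left(- \frac{7}{9784}\right) = \frac{31955}{9784}$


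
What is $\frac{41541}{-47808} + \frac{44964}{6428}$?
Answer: $\frac{156884447}{25609152} \approx 6.1261$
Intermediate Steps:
$\frac{41541}{-47808} + \frac{44964}{6428} = 41541 \left(- \frac{1}{47808}\right) + 44964 \cdot \frac{1}{6428} = - \frac{13847}{15936} + \frac{11241}{1607} = \frac{156884447}{25609152}$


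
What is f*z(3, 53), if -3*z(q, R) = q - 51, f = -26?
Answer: -416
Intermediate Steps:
z(q, R) = 17 - q/3 (z(q, R) = -(q - 51)/3 = -(-51 + q)/3 = 17 - q/3)
f*z(3, 53) = -26*(17 - 1/3*3) = -26*(17 - 1) = -26*16 = -416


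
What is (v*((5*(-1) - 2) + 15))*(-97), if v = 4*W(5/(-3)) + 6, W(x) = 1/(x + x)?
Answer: -18624/5 ≈ -3724.8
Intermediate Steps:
W(x) = 1/(2*x)
v = 24/5 (v = 4*(1/(2*((5/(-3))))) + 6 = 4*(1/(2*((5*(-1/3))))) + 6 = 4*(1/(2*(-5/3))) + 6 = 4*((1/2)*(-3/5)) + 6 = 4*(-3/10) + 6 = -6/5 + 6 = 24/5 ≈ 4.8000)
(v*((5*(-1) - 2) + 15))*(-97) = (24*((5*(-1) - 2) + 15)/5)*(-97) = (24*((-5 - 2) + 15)/5)*(-97) = (24*(-7 + 15)/5)*(-97) = ((24/5)*8)*(-97) = (192/5)*(-97) = -18624/5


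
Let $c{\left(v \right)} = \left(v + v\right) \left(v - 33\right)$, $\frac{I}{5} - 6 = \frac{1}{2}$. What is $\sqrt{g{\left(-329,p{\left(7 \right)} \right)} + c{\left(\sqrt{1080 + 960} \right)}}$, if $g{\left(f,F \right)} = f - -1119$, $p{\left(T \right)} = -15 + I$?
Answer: $\sqrt{4870 - 132 \sqrt{510}} \approx 43.463$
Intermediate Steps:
$I = \frac{65}{2}$ ($I = 30 + \frac{5}{2} = \frac{65}{2} \approx 32.5$)
$p{\left(T \right)} = \frac{35}{2}$ ($p{\left(T \right)} = -15 + \frac{65}{2} = \frac{35}{2}$)
$g{\left(f,F \right)} = 1119 + f$ ($g{\left(f,F \right)} = f + 1119 = 1119 + f$)
$c{\left(v \right)} = 2 v \left(-33 + v\right)$
$\sqrt{g{\left(-329,p{\left(7 \right)} \right)} + c{\left(\sqrt{1080 + 960} \right)}} = \sqrt{\left(1119 - 329\right) + 2 \sqrt{1080 + 960} \left(-33 + \sqrt{1080 + 960}\right)} = \sqrt{790 + 2 \sqrt{2040} \left(-33 + \sqrt{2040}\right)} = \sqrt{790 + 2 \cdot 2 \sqrt{510} \left(-33 + 2 \sqrt{510}\right)} = \sqrt{790 + 4 \sqrt{510} \left(-33 + 2 \sqrt{510}\right)}$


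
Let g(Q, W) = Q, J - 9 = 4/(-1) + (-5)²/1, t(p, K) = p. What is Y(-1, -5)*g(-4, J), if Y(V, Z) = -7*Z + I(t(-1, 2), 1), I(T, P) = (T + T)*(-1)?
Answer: -148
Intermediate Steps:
I(T, P) = -2*T (I(T, P) = (2*T)*(-1) = -2*T)
J = 30 (J = 9 + (4/(-1) + (-5)²/1) = 9 + (4*(-1) + 25*1) = 9 + (-4 + 25) = 9 + 21 = 30)
Y(V, Z) = 2 - 7*Z (Y(V, Z) = -7*Z - 2*(-1) = -7*Z + 2 = 2 - 7*Z)
Y(-1, -5)*g(-4, J) = (2 - 7*(-5))*(-4) = (2 + 35)*(-4) = 37*(-4) = -148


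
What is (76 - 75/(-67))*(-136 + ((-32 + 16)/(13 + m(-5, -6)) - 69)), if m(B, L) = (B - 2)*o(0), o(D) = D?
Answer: -13852727/871 ≈ -15904.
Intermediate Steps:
m(B, L) = 0 (m(B, L) = (B - 2)*0 = (-2 + B)*0 = 0)
(76 - 75/(-67))*(-136 + ((-32 + 16)/(13 + m(-5, -6)) - 69)) = (76 - 75/(-67))*(-136 + ((-32 + 16)/(13 + 0) - 69)) = (76 - 75*(-1/67))*(-136 + (-16/13 - 69)) = (76 + 75/67)*(-136 + (-16*1/13 - 69)) = 5167*(-136 + (-16/13 - 69))/67 = 5167*(-136 - 913/13)/67 = (5167/67)*(-2681/13) = -13852727/871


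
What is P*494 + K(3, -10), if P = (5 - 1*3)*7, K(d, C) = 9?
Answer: 6925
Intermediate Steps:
P = 14 (P = (5 - 3)*7 = 2*7 = 14)
P*494 + K(3, -10) = 14*494 + 9 = 6916 + 9 = 6925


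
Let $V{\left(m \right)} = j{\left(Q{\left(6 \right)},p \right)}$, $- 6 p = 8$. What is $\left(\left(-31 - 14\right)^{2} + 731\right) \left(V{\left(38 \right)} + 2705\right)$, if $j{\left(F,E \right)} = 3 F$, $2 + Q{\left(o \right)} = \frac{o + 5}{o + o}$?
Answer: $7446023$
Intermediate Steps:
$p = - \frac{4}{3}$ ($p = \left(- \frac{1}{6}\right) 8 = - \frac{4}{3} \approx -1.3333$)
$Q{\left(o \right)} = -2 + \frac{5 + o}{2 o}$ ($Q{\left(o \right)} = -2 + \frac{o + 5}{o + o} = -2 + \frac{5 + o}{2 o}$)
$V{\left(m \right)} = - \frac{13}{4}$ ($V{\left(m \right)} = 3 \frac{5 - 18}{2 \cdot 6} = 3 \cdot \frac{1}{2} \cdot \frac{1}{6} \left(5 - 18\right) = 3 \cdot \frac{1}{2} \cdot \frac{1}{6} \left(-13\right) = 3 \left(- \frac{13}{12}\right) = - \frac{13}{4}$)
$\left(\left(-31 - 14\right)^{2} + 731\right) \left(V{\left(38 \right)} + 2705\right) = \left(\left(-31 - 14\right)^{2} + 731\right) \left(- \frac{13}{4} + 2705\right) = \left(\left(-45\right)^{2} + 731\right) \frac{10807}{4} = \left(2025 + 731\right) \frac{10807}{4} = 2756 \cdot \frac{10807}{4} = 7446023$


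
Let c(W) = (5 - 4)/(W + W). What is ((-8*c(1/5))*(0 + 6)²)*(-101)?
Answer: 72720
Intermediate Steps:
c(W) = 1/(2*W)
((-8*c(1/5))*(0 + 6)²)*(-101) = ((-4/(1/5))*(0 + 6)²)*(-101) = (-4/⅕*6²)*(-101) = (-4*5*36)*(-101) = (-8*5/2*36)*(-101) = -20*36*(-101) = -720*(-101) = 72720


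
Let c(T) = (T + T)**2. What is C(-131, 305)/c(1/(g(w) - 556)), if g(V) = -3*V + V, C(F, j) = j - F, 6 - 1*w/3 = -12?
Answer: 48057664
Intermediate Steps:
w = 54 (w = 18 - 3*(-12) = 18 + 36 = 54)
g(V) = -2*V
c(T) = 4*T**2 (c(T) = (2*T)**2 = 4*T**2)
C(-131, 305)/c(1/(g(w) - 556)) = (305 - 1*(-131))/((4*(1/(-2*54 - 556))**2)) = (305 + 131)/((4*(1/(-108 - 556))**2)) = 436/((4*(1/(-664))**2)) = 436/((4*(-1/664)**2)) = 436/((4*(1/440896))) = 436/(1/110224) = 436*110224 = 48057664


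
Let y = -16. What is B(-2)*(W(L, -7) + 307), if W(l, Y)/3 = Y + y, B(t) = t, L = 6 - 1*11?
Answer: -476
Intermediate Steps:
L = -5 (L = 6 - 11 = -5)
W(l, Y) = -48 + 3*Y (W(l, Y) = 3*(Y - 16) = 3*(-16 + Y) = -48 + 3*Y)
B(-2)*(W(L, -7) + 307) = -2*((-48 + 3*(-7)) + 307) = -2*((-48 - 21) + 307) = -2*(-69 + 307) = -2*238 = -476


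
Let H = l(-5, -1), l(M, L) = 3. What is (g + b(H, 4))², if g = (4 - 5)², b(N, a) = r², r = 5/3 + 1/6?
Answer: 24649/1296 ≈ 19.019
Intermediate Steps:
r = 11/6 (r = 5*(⅓) + 1*(⅙) = 5/3 + ⅙ = 11/6 ≈ 1.8333)
H = 3
b(N, a) = 121/36 (b(N, a) = (11/6)² = 121/36)
g = 1 (g = (-1)² = 1)
(g + b(H, 4))² = (1 + 121/36)² = (157/36)² = 24649/1296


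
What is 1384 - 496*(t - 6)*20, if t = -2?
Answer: 80744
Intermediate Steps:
1384 - 496*(t - 6)*20 = 1384 - 496*(-2 - 6)*20 = 1384 - (-3968)*20 = 1384 - 496*(-160) = 1384 + 79360 = 80744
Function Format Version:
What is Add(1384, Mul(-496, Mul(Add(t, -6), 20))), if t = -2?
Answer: 80744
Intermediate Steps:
Add(1384, Mul(-496, Mul(Add(t, -6), 20))) = Add(1384, Mul(-496, Mul(Add(-2, -6), 20))) = Add(1384, Mul(-496, Mul(-8, 20))) = Add(1384, Mul(-496, -160)) = Add(1384, 79360) = 80744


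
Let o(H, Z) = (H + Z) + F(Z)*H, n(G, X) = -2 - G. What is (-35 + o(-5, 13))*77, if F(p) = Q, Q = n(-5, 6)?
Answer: -3234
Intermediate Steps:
Q = 3 (Q = -2 - 1*(-5) = -2 + 5 = 3)
F(p) = 3
o(H, Z) = Z + 4*H (o(H, Z) = (H + Z) + 3*H = Z + 4*H)
(-35 + o(-5, 13))*77 = (-35 + (13 + 4*(-5)))*77 = (-35 + (13 - 20))*77 = (-35 - 7)*77 = -42*77 = -3234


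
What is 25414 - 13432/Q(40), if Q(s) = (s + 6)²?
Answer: 584376/23 ≈ 25408.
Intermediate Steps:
Q(s) = (6 + s)²
25414 - 13432/Q(40) = 25414 - 13432/(6 + 40)² = 25414 - 13432/(46²) = 25414 - 13432/2116 = 25414 - 13432*1/2116 = 25414 - 146/23 = 584376/23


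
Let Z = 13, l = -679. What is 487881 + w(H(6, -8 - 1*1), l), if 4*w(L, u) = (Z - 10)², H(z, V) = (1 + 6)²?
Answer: 1951533/4 ≈ 4.8788e+5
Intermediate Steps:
H(z, V) = 49 (H(z, V) = 7² = 49)
w(L, u) = 9/4 (w(L, u) = (13 - 10)²/4 = (¼)*3² = (¼)*9 = 9/4)
487881 + w(H(6, -8 - 1*1), l) = 487881 + 9/4 = 1951533/4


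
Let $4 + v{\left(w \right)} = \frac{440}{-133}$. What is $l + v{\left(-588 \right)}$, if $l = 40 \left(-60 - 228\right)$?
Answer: $- \frac{1533132}{133} \approx -11527.0$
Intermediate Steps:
$v{\left(w \right)} = - \frac{972}{133}$ ($v{\left(w \right)} = -4 + \frac{440}{-133} = -4 + 440 \left(- \frac{1}{133}\right) = -4 - \frac{440}{133} = - \frac{972}{133}$)
$l = -11520$ ($l = 40 \left(-288\right) = -11520$)
$l + v{\left(-588 \right)} = -11520 - \frac{972}{133} = - \frac{1533132}{133}$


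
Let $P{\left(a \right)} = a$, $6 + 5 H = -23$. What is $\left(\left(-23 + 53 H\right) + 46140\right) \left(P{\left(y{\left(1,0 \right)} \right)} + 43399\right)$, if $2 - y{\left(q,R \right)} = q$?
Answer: $1988136640$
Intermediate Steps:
$H = - \frac{29}{5}$ ($H = - \frac{6}{5} + \frac{1}{5} \left(-23\right) = - \frac{6}{5} - \frac{23}{5} = - \frac{29}{5} \approx -5.8$)
$y{\left(q,R \right)} = 2 - q$
$\left(\left(-23 + 53 H\right) + 46140\right) \left(P{\left(y{\left(1,0 \right)} \right)} + 43399\right) = \left(\left(-23 + 53 \left(- \frac{29}{5}\right)\right) + 46140\right) \left(\left(2 - 1\right) + 43399\right) = \left(\left(-23 - \frac{1537}{5}\right) + 46140\right) \left(\left(2 - 1\right) + 43399\right) = \left(- \frac{1652}{5} + 46140\right) \left(1 + 43399\right) = \frac{229048}{5} \cdot 43400 = 1988136640$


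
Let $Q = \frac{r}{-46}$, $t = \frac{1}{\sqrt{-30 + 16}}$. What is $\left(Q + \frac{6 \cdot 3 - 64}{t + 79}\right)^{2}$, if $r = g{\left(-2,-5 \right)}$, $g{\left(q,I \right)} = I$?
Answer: $\frac{- 17210 \sqrt{14} + 41465749 i}{2116 \left(158 \sqrt{14} + 87373 i\right)} \approx 0.22427 + 0.0018658 i$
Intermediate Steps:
$r = -5$
$t = - \frac{i \sqrt{14}}{14}$ ($t = \frac{1}{\sqrt{-14}} = \frac{1}{i \sqrt{14}} = - \frac{i \sqrt{14}}{14} \approx - 0.26726 i$)
$Q = \frac{5}{46}$ ($Q = - \frac{5}{-46} = \left(-5\right) \left(- \frac{1}{46}\right) = \frac{5}{46} \approx 0.1087$)
$\left(Q + \frac{6 \cdot 3 - 64}{t + 79}\right)^{2} = \left(\frac{5}{46} + \frac{6 \cdot 3 - 64}{- \frac{i \sqrt{14}}{14} + 79}\right)^{2} = \left(\frac{5}{46} + \frac{18 - 64}{79 - \frac{i \sqrt{14}}{14}}\right)^{2} = \left(\frac{5}{46} - \frac{46}{79 - \frac{i \sqrt{14}}{14}}\right)^{2}$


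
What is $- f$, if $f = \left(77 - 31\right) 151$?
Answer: $-6946$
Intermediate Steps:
$f = 6946$ ($f = 46 \cdot 151 = 6946$)
$- f = \left(-1\right) 6946 = -6946$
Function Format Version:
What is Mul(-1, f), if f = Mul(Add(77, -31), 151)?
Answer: -6946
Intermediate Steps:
f = 6946 (f = Mul(46, 151) = 6946)
Mul(-1, f) = Mul(-1, 6946) = -6946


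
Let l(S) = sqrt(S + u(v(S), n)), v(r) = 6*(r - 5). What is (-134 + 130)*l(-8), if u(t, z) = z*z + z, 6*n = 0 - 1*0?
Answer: -8*I*sqrt(2) ≈ -11.314*I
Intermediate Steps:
n = 0 (n = (0 - 1*0)/6 = (0 + 0)/6 = (1/6)*0 = 0)
v(r) = -30 + 6*r (v(r) = 6*(-5 + r) = -30 + 6*r)
u(t, z) = z + z**2 (u(t, z) = z**2 + z = z + z**2)
l(S) = sqrt(S) (l(S) = sqrt(S + 0*(1 + 0)) = sqrt(S + 0*1) = sqrt(S + 0) = sqrt(S))
(-134 + 130)*l(-8) = (-134 + 130)*sqrt(-8) = -8*I*sqrt(2)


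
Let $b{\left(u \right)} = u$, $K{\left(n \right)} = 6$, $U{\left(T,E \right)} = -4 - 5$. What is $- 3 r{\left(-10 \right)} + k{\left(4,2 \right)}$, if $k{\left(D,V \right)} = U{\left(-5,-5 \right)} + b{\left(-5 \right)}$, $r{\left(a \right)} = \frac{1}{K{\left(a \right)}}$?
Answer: $- \frac{29}{2} \approx -14.5$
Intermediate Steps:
$U{\left(T,E \right)} = -9$
$r{\left(a \right)} = \frac{1}{6}$
$k{\left(D,V \right)} = -14$ ($k{\left(D,V \right)} = -9 - 5 = -14$)
$- 3 r{\left(-10 \right)} + k{\left(4,2 \right)} = \left(-3\right) \frac{1}{6} - 14 = - \frac{1}{2} - 14 = - \frac{29}{2}$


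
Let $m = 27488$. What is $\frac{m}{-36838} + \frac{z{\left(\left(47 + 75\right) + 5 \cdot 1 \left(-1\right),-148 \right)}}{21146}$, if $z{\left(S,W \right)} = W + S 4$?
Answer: $- \frac{142368272}{194744087} \approx -0.73105$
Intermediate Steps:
$z{\left(S,W \right)} = W + 4 S$
$\frac{m}{-36838} + \frac{z{\left(\left(47 + 75\right) + 5 \cdot 1 \left(-1\right),-148 \right)}}{21146} = \frac{27488}{-36838} + \frac{-148 + 4 \left(\left(47 + 75\right) + 5 \cdot 1 \left(-1\right)\right)}{21146} = 27488 \left(- \frac{1}{36838}\right) + \left(-148 + 4 \left(122 + 5 \left(-1\right)\right)\right) \frac{1}{21146} = - \frac{13744}{18419} + \left(-148 + 4 \left(122 - 5\right)\right) \frac{1}{21146} = - \frac{13744}{18419} + \left(-148 + 4 \cdot 117\right) \frac{1}{21146} = - \frac{13744}{18419} + \left(-148 + 468\right) \frac{1}{21146} = - \frac{13744}{18419} + 320 \cdot \frac{1}{21146} = - \frac{13744}{18419} + \frac{160}{10573} = - \frac{142368272}{194744087}$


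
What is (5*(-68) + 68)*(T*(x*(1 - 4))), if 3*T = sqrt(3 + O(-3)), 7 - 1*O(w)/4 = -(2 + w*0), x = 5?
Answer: 1360*sqrt(39) ≈ 8493.2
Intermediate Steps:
O(w) = 36 (O(w) = 28 - (-4)*(2 + w*0) = 28 - (-4)*(2 + 0) = 28 - (-4)*2 = 28 - 4*(-2) = 28 + 8 = 36)
T = sqrt(39)/3 (T = sqrt(3 + 36)/3 = sqrt(39)/3 ≈ 2.0817)
(5*(-68) + 68)*(T*(x*(1 - 4))) = (5*(-68) + 68)*((sqrt(39)/3)*(5*(1 - 4))) = (-340 + 68)*((sqrt(39)/3)*(5*(-3))) = -272*sqrt(39)/3*(-15) = -(-1360)*sqrt(39) = 1360*sqrt(39)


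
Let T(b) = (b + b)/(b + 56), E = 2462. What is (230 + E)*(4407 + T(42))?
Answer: 83061660/7 ≈ 1.1866e+7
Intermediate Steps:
T(b) = 2*b/(56 + b) (T(b) = (2*b)/(56 + b) = 2*b/(56 + b))
(230 + E)*(4407 + T(42)) = (230 + 2462)*(4407 + 2*42/(56 + 42)) = 2692*(4407 + 2*42/98) = 2692*(4407 + 2*42*(1/98)) = 2692*(4407 + 6/7) = 2692*(30855/7) = 83061660/7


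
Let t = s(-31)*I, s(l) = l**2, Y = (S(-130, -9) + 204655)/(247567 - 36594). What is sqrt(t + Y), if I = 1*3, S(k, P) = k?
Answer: 2*sqrt(32091086363133)/210973 ≈ 53.703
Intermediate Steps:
Y = 204525/210973 (Y = (-130 + 204655)/(247567 - 36594) = 204525/210973 ≈ 0.96944)
I = 3
t = 2883 (t = (-31)**2*3 = 961*3 = 2883)
sqrt(t + Y) = sqrt(2883 + 204525/210973) = sqrt(608439684/210973) = 2*sqrt(32091086363133)/210973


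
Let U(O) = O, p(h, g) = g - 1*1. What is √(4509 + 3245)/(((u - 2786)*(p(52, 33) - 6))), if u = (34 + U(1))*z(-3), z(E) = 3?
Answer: -√7754/69706 ≈ -0.0012633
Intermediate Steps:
p(h, g) = -1 + g (p(h, g) = g - 1 = -1 + g)
u = 105 (u = (34 + 1)*3 = 35*3 = 105)
√(4509 + 3245)/(((u - 2786)*(p(52, 33) - 6))) = √(4509 + 3245)/(((105 - 2786)*((-1 + 33) - 6))) = √7754/((-2681*(32 - 6))) = √7754/((-2681*26)) = √7754/(-69706) = √7754*(-1/69706) = -√7754/69706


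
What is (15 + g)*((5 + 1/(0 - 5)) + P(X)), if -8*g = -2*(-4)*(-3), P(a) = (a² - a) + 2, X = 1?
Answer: 612/5 ≈ 122.40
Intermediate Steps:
P(a) = 2 + a² - a
g = 3 (g = -(-2*(-4))*(-3)/8 = -(-3) = -⅛*(-24) = 3)
(15 + g)*((5 + 1/(0 - 5)) + P(X)) = (15 + 3)*((5 + 1/(0 - 5)) + (2 + 1² - 1*1)) = 18*((5 + 1/(-5)) + (2 + 1 - 1)) = 18*((5 - ⅕) + 2) = 18*(24/5 + 2) = 18*(34/5) = 612/5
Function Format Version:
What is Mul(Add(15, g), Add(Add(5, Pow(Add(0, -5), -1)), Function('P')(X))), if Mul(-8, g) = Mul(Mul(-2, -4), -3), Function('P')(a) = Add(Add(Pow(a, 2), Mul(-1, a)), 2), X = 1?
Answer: Rational(612, 5) ≈ 122.40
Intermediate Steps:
Function('P')(a) = Add(2, Pow(a, 2), Mul(-1, a))
g = 3 (g = Mul(Rational(-1, 8), Mul(Mul(-2, -4), -3)) = Mul(Rational(-1, 8), Mul(8, -3)) = Mul(Rational(-1, 8), -24) = 3)
Mul(Add(15, g), Add(Add(5, Pow(Add(0, -5), -1)), Function('P')(X))) = Mul(Add(15, 3), Add(Add(5, Pow(Add(0, -5), -1)), Add(2, Pow(1, 2), Mul(-1, 1)))) = Mul(18, Add(Add(5, Pow(-5, -1)), Add(2, 1, -1))) = Mul(18, Add(Add(5, Rational(-1, 5)), 2)) = Mul(18, Add(Rational(24, 5), 2)) = Mul(18, Rational(34, 5)) = Rational(612, 5)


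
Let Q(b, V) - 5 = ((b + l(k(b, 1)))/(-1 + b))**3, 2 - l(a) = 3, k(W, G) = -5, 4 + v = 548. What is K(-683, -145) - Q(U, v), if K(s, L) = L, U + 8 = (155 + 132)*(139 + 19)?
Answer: -151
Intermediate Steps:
v = 544 (v = -4 + 548 = 544)
U = 45338 (U = -8 + (155 + 132)*(139 + 19) = -8 + 287*158 = -8 + 45346 = 45338)
l(a) = -1 (l(a) = 2 - 1*3 = 2 - 3 = -1)
Q(b, V) = 6 (Q(b, V) = 5 + ((b - 1)/(-1 + b))**3 = 5 + ((-1 + b)/(-1 + b))**3 = 5 + 1**3 = 5 + 1 = 6)
K(-683, -145) - Q(U, v) = -145 - 1*6 = -145 - 6 = -151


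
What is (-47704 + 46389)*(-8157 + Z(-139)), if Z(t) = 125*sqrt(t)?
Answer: 10726455 - 164375*I*sqrt(139) ≈ 1.0726e+7 - 1.938e+6*I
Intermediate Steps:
(-47704 + 46389)*(-8157 + Z(-139)) = (-47704 + 46389)*(-8157 + 125*sqrt(-139)) = -1315*(-8157 + 125*(I*sqrt(139))) = -1315*(-8157 + 125*I*sqrt(139)) = 10726455 - 164375*I*sqrt(139)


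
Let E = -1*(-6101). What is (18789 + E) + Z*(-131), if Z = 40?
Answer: 19650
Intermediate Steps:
E = 6101
(18789 + E) + Z*(-131) = (18789 + 6101) + 40*(-131) = 24890 - 5240 = 19650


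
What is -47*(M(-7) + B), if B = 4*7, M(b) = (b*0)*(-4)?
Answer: -1316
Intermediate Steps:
M(b) = 0 (M(b) = 0*(-4) = 0)
B = 28
-47*(M(-7) + B) = -47*(0 + 28) = -47*28 = -1316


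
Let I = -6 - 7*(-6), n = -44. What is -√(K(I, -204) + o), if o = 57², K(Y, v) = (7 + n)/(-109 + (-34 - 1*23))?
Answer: -√89535586/166 ≈ -57.002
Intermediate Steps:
I = 36 (I = -6 + 42 = 36)
K(Y, v) = 37/166 (K(Y, v) = (7 - 44)/(-109 + (-34 - 1*23)) = -37/(-109 + (-34 - 23)) = -37/(-109 - 57) = -37/(-166) = -37*(-1/166) = 37/166)
o = 3249
-√(K(I, -204) + o) = -√(37/166 + 3249) = -√(539371/166) = -√89535586/166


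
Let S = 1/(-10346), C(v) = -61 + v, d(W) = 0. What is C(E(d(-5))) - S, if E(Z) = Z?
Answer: -631105/10346 ≈ -61.000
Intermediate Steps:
S = -1/10346 ≈ -9.6656e-5
C(E(d(-5))) - S = (-61 + 0) - 1*(-1/10346) = -61 + 1/10346 = -631105/10346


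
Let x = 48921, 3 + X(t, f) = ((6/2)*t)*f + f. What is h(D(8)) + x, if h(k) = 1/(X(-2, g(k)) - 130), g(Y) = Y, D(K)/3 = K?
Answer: 12377012/253 ≈ 48921.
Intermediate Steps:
D(K) = 3*K
X(t, f) = -3 + f + 3*f*t (X(t, f) = -3 + (((6/2)*t)*f + f) = -3 + (((6*(½))*t)*f + f) = -3 + ((3*t)*f + f) = -3 + (3*f*t + f) = -3 + (f + 3*f*t) = -3 + f + 3*f*t)
h(k) = 1/(-133 - 5*k) (h(k) = 1/((-3 + k + 3*k*(-2)) - 130) = 1/((-3 + k - 6*k) - 130) = 1/((-3 - 5*k) - 130) = 1/(-133 - 5*k))
h(D(8)) + x = 1/(-133 - 15*8) + 48921 = 1/(-133 - 5*24) + 48921 = 1/(-133 - 120) + 48921 = 1/(-253) + 48921 = -1/253 + 48921 = 12377012/253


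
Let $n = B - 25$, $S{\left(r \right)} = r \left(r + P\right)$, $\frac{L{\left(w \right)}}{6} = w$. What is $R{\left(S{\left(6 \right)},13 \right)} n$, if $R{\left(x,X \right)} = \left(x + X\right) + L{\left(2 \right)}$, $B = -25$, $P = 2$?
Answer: $-3650$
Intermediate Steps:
$L{\left(w \right)} = 6 w$
$S{\left(r \right)} = r \left(2 + r\right)$ ($S{\left(r \right)} = r \left(r + 2\right) = r \left(2 + r\right)$)
$R{\left(x,X \right)} = 12 + X + x$ ($R{\left(x,X \right)} = \left(x + X\right) + 6 \cdot 2 = \left(X + x\right) + 12 = 12 + X + x$)
$n = -50$ ($n = -25 - 25 = -50$)
$R{\left(S{\left(6 \right)},13 \right)} n = \left(12 + 13 + 6 \left(2 + 6\right)\right) \left(-50\right) = \left(12 + 13 + 6 \cdot 8\right) \left(-50\right) = \left(12 + 13 + 48\right) \left(-50\right) = 73 \left(-50\right) = -3650$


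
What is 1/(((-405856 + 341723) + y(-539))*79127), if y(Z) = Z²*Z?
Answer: -1/12395636386904 ≈ -8.0674e-14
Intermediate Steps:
y(Z) = Z³
1/(((-405856 + 341723) + y(-539))*79127) = 1/(((-405856 + 341723) + (-539)³)*79127) = (1/79127)/(-64133 - 156590819) = (1/79127)/(-156654952) = -1/156654952*1/79127 = -1/12395636386904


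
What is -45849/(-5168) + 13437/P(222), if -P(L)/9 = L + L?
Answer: 185899/33744 ≈ 5.5091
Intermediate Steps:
P(L) = -18*L (P(L) = -9*(L + L) = -18*L)
-45849/(-5168) + 13437/P(222) = -45849/(-5168) + 13437/((-18*222)) = -45849*(-1/5168) + 13437/(-3996) = 2697/304 + 13437*(-1/3996) = 2697/304 - 1493/444 = 185899/33744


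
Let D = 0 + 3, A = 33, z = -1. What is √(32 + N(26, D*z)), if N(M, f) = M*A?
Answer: √890 ≈ 29.833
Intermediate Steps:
D = 3
N(M, f) = 33*M (N(M, f) = M*33 = 33*M)
√(32 + N(26, D*z)) = √(32 + 33*26) = √(32 + 858) = √890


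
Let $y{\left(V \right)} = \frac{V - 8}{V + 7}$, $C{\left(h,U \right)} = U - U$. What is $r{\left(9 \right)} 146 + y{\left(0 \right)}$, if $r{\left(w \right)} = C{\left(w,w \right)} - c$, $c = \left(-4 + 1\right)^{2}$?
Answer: $- \frac{9206}{7} \approx -1315.1$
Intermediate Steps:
$C{\left(h,U \right)} = 0$
$c = 9$ ($c = \left(-3\right)^{2} = 9$)
$y{\left(V \right)} = \frac{-8 + V}{7 + V}$
$r{\left(w \right)} = -9$ ($r{\left(w \right)} = 0 - 9 = -9$)
$r{\left(9 \right)} 146 + y{\left(0 \right)} = \left(-9\right) 146 + \frac{-8 + 0}{7 + 0} = -1314 + \frac{1}{7} \left(-8\right) = -1314 - \frac{8}{7} = - \frac{9206}{7}$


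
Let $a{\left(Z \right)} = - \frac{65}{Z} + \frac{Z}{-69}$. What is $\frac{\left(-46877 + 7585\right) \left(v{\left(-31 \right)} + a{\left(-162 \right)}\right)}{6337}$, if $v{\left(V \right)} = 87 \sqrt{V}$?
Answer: $- \frac{201233978}{11805831} - \frac{3418404 i \sqrt{31}}{6337} \approx -17.045 - 3003.4 i$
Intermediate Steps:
$a{\left(Z \right)} = - \frac{65}{Z} - \frac{Z}{69}$ ($a{\left(Z \right)} = - \frac{65}{Z} + Z \left(- \frac{1}{69}\right) = - \frac{65}{Z} - \frac{Z}{69}$)
$\frac{\left(-46877 + 7585\right) \left(v{\left(-31 \right)} + a{\left(-162 \right)}\right)}{6337} = \frac{\left(-46877 + 7585\right) \left(87 \sqrt{-31} - \left(- \frac{54}{23} + \frac{65}{-162}\right)\right)}{6337} = - 39292 \left(87 i \sqrt{31} + \left(\left(-65\right) \left(- \frac{1}{162}\right) + \frac{54}{23}\right)\right) \frac{1}{6337} = - 39292 \left(87 i \sqrt{31} + \left(\frac{65}{162} + \frac{54}{23}\right)\right) \frac{1}{6337} = - 39292 \left(87 i \sqrt{31} + \frac{10243}{3726}\right) \frac{1}{6337} = - 39292 \left(\frac{10243}{3726} + 87 i \sqrt{31}\right) \frac{1}{6337} = \left(- \frac{201233978}{1863} - 3418404 i \sqrt{31}\right) \frac{1}{6337} = - \frac{201233978}{11805831} - \frac{3418404 i \sqrt{31}}{6337}$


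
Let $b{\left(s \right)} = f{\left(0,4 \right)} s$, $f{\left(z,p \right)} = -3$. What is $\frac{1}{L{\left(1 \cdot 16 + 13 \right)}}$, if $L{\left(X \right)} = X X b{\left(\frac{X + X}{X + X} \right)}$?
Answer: $- \frac{1}{2523} \approx -0.00039635$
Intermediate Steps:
$b{\left(s \right)} = - 3 s$
$L{\left(X \right)} = - 3 X^{2}$ ($L{\left(X \right)} = X X \left(- 3 \frac{X + X}{X + X}\right) = X^{2} \left(- 3 \frac{2 X}{2 X}\right) = X^{2} \left(- 3 \cdot 2 X \frac{1}{2 X}\right) = X^{2} \left(\left(-3\right) 1\right) = X^{2} \left(-3\right) = - 3 X^{2}$)
$\frac{1}{L{\left(1 \cdot 16 + 13 \right)}} = \frac{1}{\left(-3\right) \left(1 \cdot 16 + 13\right)^{2}} = \frac{1}{\left(-3\right) \left(16 + 13\right)^{2}} = \frac{1}{\left(-3\right) 29^{2}} = \frac{1}{\left(-3\right) 841} = \frac{1}{-2523} = - \frac{1}{2523}$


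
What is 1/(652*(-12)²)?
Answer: 1/93888 ≈ 1.0651e-5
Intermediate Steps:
1/(652*(-12)²) = 1/(652*144) = 1/93888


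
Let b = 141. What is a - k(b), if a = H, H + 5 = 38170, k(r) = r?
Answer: 38024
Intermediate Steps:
H = 38165 (H = -5 + 38170 = 38165)
a = 38165
a - k(b) = 38165 - 1*141 = 38165 - 141 = 38024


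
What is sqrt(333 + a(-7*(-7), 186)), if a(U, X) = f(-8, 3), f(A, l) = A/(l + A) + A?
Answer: sqrt(8165)/5 ≈ 18.072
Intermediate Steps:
f(A, l) = A + A/(A + l) (f(A, l) = A/(A + l) + A = A + A/(A + l))
a(U, X) = -32/5 (a(U, X) = -8*(1 - 8 + 3)/(-8 + 3) = -8*(-4)/(-5) = -8*(-1/5)*(-4) = -32/5)
sqrt(333 + a(-7*(-7), 186)) = sqrt(333 - 32/5) = sqrt(1633/5) = sqrt(8165)/5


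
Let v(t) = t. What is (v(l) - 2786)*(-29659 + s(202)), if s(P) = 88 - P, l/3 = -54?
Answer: 87770804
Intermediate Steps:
l = -162 (l = 3*(-54) = -162)
(v(l) - 2786)*(-29659 + s(202)) = (-162 - 2786)*(-29659 + (88 - 1*202)) = -2948*(-29659 + (88 - 202)) = -2948*(-29659 - 114) = -2948*(-29773) = 87770804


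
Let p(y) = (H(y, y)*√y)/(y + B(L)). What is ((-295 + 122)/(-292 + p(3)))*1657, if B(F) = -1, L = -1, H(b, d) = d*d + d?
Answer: 20926253/21289 + 859983*√3/42578 ≈ 1017.9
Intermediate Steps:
H(b, d) = d + d² (H(b, d) = d² + d = d + d²)
p(y) = y^(3/2)*(1 + y)/(-1 + y) (p(y) = ((y*(1 + y))*√y)/(y - 1) = (y^(3/2)*(1 + y))/(-1 + y) = y^(3/2)*(1 + y)/(-1 + y))
((-295 + 122)/(-292 + p(3)))*1657 = ((-295 + 122)/(-292 + 3^(3/2)*(1 + 3)/(-1 + 3)))*1657 = -173/(-292 + (3*√3)*4/2)*1657 = -173/(-292 + (3*√3)*(½)*4)*1657 = -173/(-292 + 6*√3)*1657 = -286661/(-292 + 6*√3)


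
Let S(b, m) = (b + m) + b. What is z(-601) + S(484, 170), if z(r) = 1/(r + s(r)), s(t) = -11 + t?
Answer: 1380393/1213 ≈ 1138.0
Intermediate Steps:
z(r) = 1/(-11 + 2*r) (z(r) = 1/(r + (-11 + r)) = 1/(-11 + 2*r))
S(b, m) = m + 2*b
z(-601) + S(484, 170) = 1/(-11 + 2*(-601)) + (170 + 2*484) = 1/(-11 - 1202) + (170 + 968) = 1/(-1213) + 1138 = -1/1213 + 1138 = 1380393/1213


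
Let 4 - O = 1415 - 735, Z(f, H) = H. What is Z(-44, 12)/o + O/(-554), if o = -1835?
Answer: 616906/508295 ≈ 1.2137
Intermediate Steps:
O = -676 (O = 4 - (1415 - 735) = 4 - 1*680 = 4 - 680 = -676)
Z(-44, 12)/o + O/(-554) = 12/(-1835) - 676/(-554) = 12*(-1/1835) - 676*(-1/554) = -12/1835 + 338/277 = 616906/508295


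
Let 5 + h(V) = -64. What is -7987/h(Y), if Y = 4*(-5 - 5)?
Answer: 7987/69 ≈ 115.75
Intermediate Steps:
Y = -40 (Y = 4*(-10) = -40)
h(V) = -69 (h(V) = -5 - 64 = -69)
-7987/h(Y) = -7987/(-69) = -7987*(-1/69) = 7987/69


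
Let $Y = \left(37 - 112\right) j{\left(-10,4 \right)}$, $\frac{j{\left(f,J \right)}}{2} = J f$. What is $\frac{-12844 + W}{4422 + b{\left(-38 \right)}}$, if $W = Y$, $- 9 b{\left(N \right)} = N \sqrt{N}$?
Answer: $- \frac{612849402}{395983919} + \frac{585162 i \sqrt{38}}{395983919} \approx -1.5477 + 0.0091094 i$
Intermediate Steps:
$b{\left(N \right)} = - \frac{N^{\frac{3}{2}}}{9}$ ($b{\left(N \right)} = - \frac{N \sqrt{N}}{9} = - \frac{N^{\frac{3}{2}}}{9}$)
$j{\left(f,J \right)} = 2 J f$
$Y = 6000$ ($Y = \left(37 - 112\right) 2 \cdot 4 \left(-10\right) = \left(-75\right) \left(-80\right) = 6000$)
$W = 6000$
$\frac{-12844 + W}{4422 + b{\left(-38 \right)}} = \frac{-12844 + 6000}{4422 - \frac{\left(-38\right)^{\frac{3}{2}}}{9}} = - \frac{6844}{4422 - \frac{\left(-38\right) i \sqrt{38}}{9}} = - \frac{6844}{4422 + \frac{38 i \sqrt{38}}{9}}$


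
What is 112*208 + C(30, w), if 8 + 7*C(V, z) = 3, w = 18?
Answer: 163067/7 ≈ 23295.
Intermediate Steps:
C(V, z) = -5/7 (C(V, z) = -8/7 + (⅐)*3 = -8/7 + 3/7 = -5/7)
112*208 + C(30, w) = 112*208 - 5/7 = 23296 - 5/7 = 163067/7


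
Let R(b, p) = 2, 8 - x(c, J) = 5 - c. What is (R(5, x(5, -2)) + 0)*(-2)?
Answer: -4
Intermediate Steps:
x(c, J) = 3 + c (x(c, J) = 8 - (5 - c) = 8 + (-5 + c) = 3 + c)
(R(5, x(5, -2)) + 0)*(-2) = (2 + 0)*(-2) = 2*(-2) = -4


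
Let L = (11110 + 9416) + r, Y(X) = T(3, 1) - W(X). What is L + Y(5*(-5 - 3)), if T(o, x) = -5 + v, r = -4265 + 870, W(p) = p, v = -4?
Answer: 17162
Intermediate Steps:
r = -3395
T(o, x) = -9 (T(o, x) = -5 - 4 = -9)
Y(X) = -9 - X
L = 17131 (L = (11110 + 9416) - 3395 = 20526 - 3395 = 17131)
L + Y(5*(-5 - 3)) = 17131 + (-9 - 5*(-5 - 3)) = 17131 + (-9 - 5*(-8)) = 17131 + (-9 - 1*(-40)) = 17131 + (-9 + 40) = 17131 + 31 = 17162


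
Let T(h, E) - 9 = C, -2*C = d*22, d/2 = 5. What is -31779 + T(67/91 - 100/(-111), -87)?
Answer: -31880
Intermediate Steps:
d = 10 (d = 2*5 = 10)
C = -110 (C = -5*22 = -½*220 = -110)
T(h, E) = -101 (T(h, E) = 9 - 110 = -101)
-31779 + T(67/91 - 100/(-111), -87) = -31779 - 101 = -31880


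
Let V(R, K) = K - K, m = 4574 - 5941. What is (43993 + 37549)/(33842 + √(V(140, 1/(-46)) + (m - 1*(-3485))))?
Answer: 1379772182/572639423 - 40771*√2118/572639423 ≈ 2.4062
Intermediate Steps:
m = -1367
V(R, K) = 0
(43993 + 37549)/(33842 + √(V(140, 1/(-46)) + (m - 1*(-3485)))) = (43993 + 37549)/(33842 + √(0 + (-1367 - 1*(-3485)))) = 81542/(33842 + √(0 + (-1367 + 3485))) = 81542/(33842 + √(0 + 2118)) = 81542/(33842 + √2118)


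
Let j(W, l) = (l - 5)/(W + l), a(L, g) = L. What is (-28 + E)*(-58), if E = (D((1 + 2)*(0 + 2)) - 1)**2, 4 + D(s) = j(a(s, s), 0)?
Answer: -6293/18 ≈ -349.61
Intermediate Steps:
j(W, l) = (-5 + l)/(W + l)
D(s) = -4 - 5/s (D(s) = -4 + (-5 + 0)/(s + 0) = -4 - 5/s)
E = 1225/36 (E = ((-4 - 5*1/((0 + 2)*(1 + 2))) - 1)**2 = ((-4 - 5/(3*2)) - 1)**2 = ((-4 - 5/6) - 1)**2 = (-29/6 - 1)**2 = (-35/6)**2 = 1225/36 ≈ 34.028)
(-28 + E)*(-58) = (-28 + 1225/36)*(-58) = (217/36)*(-58) = -6293/18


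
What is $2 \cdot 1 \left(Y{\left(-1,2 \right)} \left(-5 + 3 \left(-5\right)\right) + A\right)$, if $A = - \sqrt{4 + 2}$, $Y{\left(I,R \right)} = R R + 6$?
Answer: $-400 - 2 \sqrt{6} \approx -404.9$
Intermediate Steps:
$Y{\left(I,R \right)} = 6 + R^{2}$ ($Y{\left(I,R \right)} = R^{2} + 6 = 6 + R^{2}$)
$A = - \sqrt{6} \approx -2.4495$
$2 \cdot 1 \left(Y{\left(-1,2 \right)} \left(-5 + 3 \left(-5\right)\right) + A\right) = 2 \cdot 1 \left(\left(6 + 2^{2}\right) \left(-5 + 3 \left(-5\right)\right) - \sqrt{6}\right) = 2 \left(\left(6 + 4\right) \left(-5 - 15\right) - \sqrt{6}\right) = 2 \left(10 \left(-20\right) - \sqrt{6}\right) = 2 \left(-200 - \sqrt{6}\right) = -400 - 2 \sqrt{6}$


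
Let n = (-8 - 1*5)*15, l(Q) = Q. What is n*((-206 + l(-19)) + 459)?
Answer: -45630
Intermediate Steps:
n = -195 (n = (-8 - 5)*15 = -13*15 = -195)
n*((-206 + l(-19)) + 459) = -195*((-206 - 19) + 459) = -195*(-225 + 459) = -195*234 = -45630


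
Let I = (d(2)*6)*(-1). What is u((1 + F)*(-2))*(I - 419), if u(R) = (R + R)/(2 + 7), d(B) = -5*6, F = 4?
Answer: 4780/9 ≈ 531.11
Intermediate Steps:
d(B) = -30
I = 180 (I = -30*6*(-1) = -180*(-1) = 180)
u(R) = 2*R/9 (u(R) = (2*R)/9 = (2*R)*(⅑) = 2*R/9)
u((1 + F)*(-2))*(I - 419) = (2*((1 + 4)*(-2))/9)*(180 - 419) = (2*(5*(-2))/9)*(-239) = ((2/9)*(-10))*(-239) = -20/9*(-239) = 4780/9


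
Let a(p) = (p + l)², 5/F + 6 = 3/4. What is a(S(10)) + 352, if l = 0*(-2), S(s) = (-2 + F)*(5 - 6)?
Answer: 159076/441 ≈ 360.72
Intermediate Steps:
F = -20/21 (F = 5/(-6 + 3/4) = 5/(-6 + 3*(¼)) = 5/(-6 + ¾) = 5/(-21/4) = 5*(-4/21) = -20/21 ≈ -0.95238)
S(s) = 62/21 (S(s) = (-2 - 20/21)*(5 - 6) = -62/21*(-1) = 62/21)
l = 0
a(p) = p² (a(p) = (p + 0)² = p²)
a(S(10)) + 352 = (62/21)² + 352 = 3844/441 + 352 = 159076/441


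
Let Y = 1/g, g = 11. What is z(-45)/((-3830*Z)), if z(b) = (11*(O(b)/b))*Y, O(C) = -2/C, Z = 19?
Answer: 1/73679625 ≈ 1.3572e-8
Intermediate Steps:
Y = 1/11 ≈ 0.090909
z(b) = -2/b² (z(b) = (11*((-2/b)/b))*(1/11) = (11*(-2/b²))*(1/11) = -22/b²*(1/11) = -2/b²)
z(-45)/((-3830*Z)) = (-2/(-45)²)/((-3830*19)) = -2*1/2025/(-72770) = -2/2025*(-1/72770) = 1/73679625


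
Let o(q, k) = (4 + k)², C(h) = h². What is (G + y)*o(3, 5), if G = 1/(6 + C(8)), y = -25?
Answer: -141669/70 ≈ -2023.8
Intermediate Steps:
G = 1/70 (G = 1/(6 + 8²) = 1/(6 + 64) = 1/70 ≈ 0.014286)
(G + y)*o(3, 5) = (1/70 - 25)*(4 + 5)² = -1749/70*9² = -1749/70*81 = -141669/70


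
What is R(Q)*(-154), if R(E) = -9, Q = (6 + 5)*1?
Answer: 1386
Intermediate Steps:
Q = 11 (Q = 11*1 = 11)
R(Q)*(-154) = -9*(-154) = 1386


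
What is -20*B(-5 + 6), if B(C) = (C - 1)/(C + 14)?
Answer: 0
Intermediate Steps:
B(C) = (-1 + C)/(14 + C)
-20*B(-5 + 6) = -20*(-1 + (-5 + 6))/(14 + (-5 + 6)) = -20*(-1 + 1)/(14 + 1) = -20*0/15 = -4*0/3 = -20*0 = 0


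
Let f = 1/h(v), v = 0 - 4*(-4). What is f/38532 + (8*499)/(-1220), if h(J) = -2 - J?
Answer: -692189153/211540680 ≈ -3.2721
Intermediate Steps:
v = 16 (v = 0 + 16 = 16)
f = -1/18 (f = 1/(-2 - 1*16) = 1/(-2 - 16) = 1/(-18) = -1/18 ≈ -0.055556)
f/38532 + (8*499)/(-1220) = -1/18/38532 + (8*499)/(-1220) = -1/18*1/38532 + 3992*(-1/1220) = -1/693576 - 998/305 = -692189153/211540680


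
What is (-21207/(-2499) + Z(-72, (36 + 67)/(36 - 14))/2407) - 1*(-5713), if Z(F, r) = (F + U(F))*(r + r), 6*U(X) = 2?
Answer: 378549540353/66166023 ≈ 5721.2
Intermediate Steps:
U(X) = ⅓ (U(X) = (⅙)*2 = ⅓)
Z(F, r) = 2*r*(⅓ + F) (Z(F, r) = (F + ⅓)*(r + r) = (⅓ + F)*(2*r) = 2*r*(⅓ + F))
(-21207/(-2499) + Z(-72, (36 + 67)/(36 - 14))/2407) - 1*(-5713) = (-21207/(-2499) + (2*((36 + 67)/(36 - 14))*(1 + 3*(-72))/3)/2407) - 1*(-5713) = (-21207*(-1/2499) + (2*(103/22)*(1 - 216)/3)*(1/2407)) + 5713 = (7069/833 + ((⅔)*(103*(1/22))*(-215))*(1/2407)) + 5713 = (7069/833 + ((⅔)*(103/22)*(-215))*(1/2407)) + 5713 = (7069/833 - 22145/33*1/2407) + 5713 = (7069/833 - 22145/79431) + 5713 = 543050954/66166023 + 5713 = 378549540353/66166023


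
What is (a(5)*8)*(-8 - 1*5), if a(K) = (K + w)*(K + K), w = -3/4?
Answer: -4420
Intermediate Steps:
w = -¾ (w = -3*¼ = -¾ ≈ -0.75000)
a(K) = 2*K*(-¾ + K) (a(K) = (K - ¾)*(K + K) = (-¾ + K)*(2*K) = 2*K*(-¾ + K))
(a(5)*8)*(-8 - 1*5) = (((½)*5*(-3 + 4*5))*8)*(-8 - 1*5) = (((½)*5*(-3 + 20))*8)*(-8 - 5) = (((½)*5*17)*8)*(-13) = ((85/2)*8)*(-13) = 340*(-13) = -4420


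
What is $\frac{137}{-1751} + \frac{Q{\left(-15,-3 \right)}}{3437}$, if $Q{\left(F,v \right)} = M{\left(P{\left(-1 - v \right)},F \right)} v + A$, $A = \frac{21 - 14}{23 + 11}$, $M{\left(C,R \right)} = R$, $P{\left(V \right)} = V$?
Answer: $- \frac{783427}{12036374} \approx -0.065088$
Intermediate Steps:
$A = \frac{7}{34} \approx 0.20588$
$Q{\left(F,v \right)} = \frac{7}{34} + F v$ ($Q{\left(F,v \right)} = F v + \frac{7}{34} = \frac{7}{34} + F v$)
$\frac{137}{-1751} + \frac{Q{\left(-15,-3 \right)}}{3437} = \frac{137}{-1751} + \frac{\frac{7}{34} - -45}{3437} = 137 \left(- \frac{1}{1751}\right) + \left(\frac{7}{34} + 45\right) \frac{1}{3437} = - \frac{137}{1751} + \frac{1537}{34} \cdot \frac{1}{3437} = - \frac{137}{1751} + \frac{1537}{116858} = - \frac{783427}{12036374}$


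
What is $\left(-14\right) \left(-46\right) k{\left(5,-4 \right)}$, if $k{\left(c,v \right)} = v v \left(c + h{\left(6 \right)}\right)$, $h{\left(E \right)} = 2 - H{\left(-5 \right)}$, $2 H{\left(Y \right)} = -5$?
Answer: $97888$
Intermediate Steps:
$H{\left(Y \right)} = - \frac{5}{2}$ ($H{\left(Y \right)} = \frac{1}{2} \left(-5\right) = - \frac{5}{2}$)
$h{\left(E \right)} = \frac{9}{2}$ ($h{\left(E \right)} = 2 - - \frac{5}{2} = 2 + \frac{5}{2} = \frac{9}{2}$)
$k{\left(c,v \right)} = v^{2} \left(\frac{9}{2} + c\right)$ ($k{\left(c,v \right)} = v v \left(c + \frac{9}{2}\right) = v^{2} \left(\frac{9}{2} + c\right)$)
$\left(-14\right) \left(-46\right) k{\left(5,-4 \right)} = \left(-14\right) \left(-46\right) \left(-4\right)^{2} \left(\frac{9}{2} + 5\right) = 644 \cdot 16 \cdot \frac{19}{2} = 644 \cdot 152 = 97888$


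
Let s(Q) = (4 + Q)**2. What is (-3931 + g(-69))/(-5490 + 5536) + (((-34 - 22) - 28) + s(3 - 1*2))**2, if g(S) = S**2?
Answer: 80478/23 ≈ 3499.0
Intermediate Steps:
(-3931 + g(-69))/(-5490 + 5536) + (((-34 - 22) - 28) + s(3 - 1*2))**2 = (-3931 + (-69)**2)/(-5490 + 5536) + (((-34 - 22) - 28) + (4 + (3 - 1*2))**2)**2 = (-3931 + 4761)/46 + ((-56 - 28) + (4 + (3 - 2))**2)**2 = 830*(1/46) + (-84 + (4 + 1)**2)**2 = 415/23 + (-84 + 5**2)**2 = 415/23 + (-84 + 25)**2 = 415/23 + (-59)**2 = 415/23 + 3481 = 80478/23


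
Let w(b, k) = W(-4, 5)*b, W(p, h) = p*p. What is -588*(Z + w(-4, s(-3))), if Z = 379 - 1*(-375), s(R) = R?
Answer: -405720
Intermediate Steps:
W(p, h) = p²
w(b, k) = 16*b (w(b, k) = (-4)²*b = 16*b)
Z = 754 (Z = 379 + 375 = 754)
-588*(Z + w(-4, s(-3))) = -588*(754 + 16*(-4)) = -588*(754 - 64) = -588*690 = -405720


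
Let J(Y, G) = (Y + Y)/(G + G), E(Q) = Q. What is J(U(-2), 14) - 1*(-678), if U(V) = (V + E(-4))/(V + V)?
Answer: 18987/28 ≈ 678.11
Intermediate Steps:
U(V) = (-4 + V)/(2*V) (U(V) = (V - 4)/(V + V) = (-4 + V)/((2*V)) = (-4 + V)*(1/(2*V)) = (-4 + V)/(2*V))
J(Y, G) = Y/G (J(Y, G) = (2*Y)/((2*G)) = (2*Y)*(1/(2*G)) = Y/G)
J(U(-2), 14) - 1*(-678) = ((½)*(-4 - 2)/(-2))/14 - 1*(-678) = ((½)*(-½)*(-6))*(1/14) + 678 = (3/2)*(1/14) + 678 = 3/28 + 678 = 18987/28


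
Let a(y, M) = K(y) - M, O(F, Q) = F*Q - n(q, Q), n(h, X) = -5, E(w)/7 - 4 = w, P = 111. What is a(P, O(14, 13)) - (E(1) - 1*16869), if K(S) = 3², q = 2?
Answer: 16656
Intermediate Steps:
K(S) = 9
E(w) = 28 + 7*w
O(F, Q) = 5 + F*Q (O(F, Q) = F*Q - 1*(-5) = F*Q + 5 = 5 + F*Q)
a(y, M) = 9 - M
a(P, O(14, 13)) - (E(1) - 1*16869) = (9 - (5 + 14*13)) - ((28 + 7*1) - 1*16869) = (9 - (5 + 182)) - ((28 + 7) - 16869) = (9 - 1*187) - (35 - 16869) = (9 - 187) - 1*(-16834) = -178 + 16834 = 16656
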